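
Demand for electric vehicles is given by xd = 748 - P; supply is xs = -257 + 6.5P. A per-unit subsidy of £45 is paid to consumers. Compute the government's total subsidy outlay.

Pre-subsidy: 748 - P = -257 + 6.5P gives P* = 134, x* = 614.
With the rebate, buyers effectively pay Pb = Ps − 45, where Ps is the price sellers receive.
Demand in terms of Ps becomes xd = 748 − 1(Ps − 45) = 793 - Ps. Setting this equal to supply: 793 - Ps = -257 + 6.5Ps, so Ps = 140.
Buyers pay Pb = 140 − 45 = 95; x' = -257 + 6.5·140 = 653.
Government outlay = subsidy × quantity = 45 × 653 = 29385.

Government cost = £29385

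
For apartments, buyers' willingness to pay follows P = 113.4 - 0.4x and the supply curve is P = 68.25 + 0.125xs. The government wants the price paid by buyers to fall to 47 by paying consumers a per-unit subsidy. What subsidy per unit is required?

Required subsidy s = 42 per unit

At a buyer price of 47, quantity demanded is 283.5 − 2.5·47 = 166.
Sellers supply 166 only when they receive Ps = 68.25 + 0.125·166 = 89.
s = Ps − Pb = 89 − 47 = 42.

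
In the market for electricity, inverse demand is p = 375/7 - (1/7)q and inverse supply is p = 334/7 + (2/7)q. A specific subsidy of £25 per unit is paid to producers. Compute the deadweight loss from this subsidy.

Pre-subsidy: 375/7 - (1/7)q = 334/7 + (2/7)q gives q* = 41/3 and p* = 1084/21.
With the subsidy, sellers receive ps = pb + 25 for each unit, where pb is the price buyers pay.
On the curves, pb = 375/7 - (1/7)q and ps = 334/7 + (2/7)q; the wedge ps − pb = 25 gives 334/7 + (2/7)q − (375/7 - (1/7)q) = 25, so q' = 72.
Then pb = 375/7 − (1/7)·72 = 303/7 and ps = 334/7 + (2/7)·72 = 478/7.
The subsidy expands output by 72 − 41/3 = 175/3 past the efficient level; on those units the gap between marginal cost and willingness to pay runs from 0 up to 25.
DWL = ½ × 25 × 175/3 = 4375/6.

Deadweight loss = 4375/6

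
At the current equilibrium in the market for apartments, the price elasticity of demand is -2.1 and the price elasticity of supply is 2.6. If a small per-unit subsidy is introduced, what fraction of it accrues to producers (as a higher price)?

Producer share = 21/47

For a small subsidy around the equilibrium, the benefit split depends on the relative slopes, which at a point are proportional to the elasticities.
Buyer share = εs/(εs + |εd|) = 2.6/(2.6 + 2.1) = 26/47; seller share = |εd|/(εs + |εd|) = 21/47.
So producers capture 21/47 of the subsidy.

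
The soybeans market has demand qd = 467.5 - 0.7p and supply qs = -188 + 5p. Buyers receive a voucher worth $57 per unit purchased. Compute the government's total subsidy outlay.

Government cost = $24054

Pre-subsidy: 467.5 - 0.7p = -188 + 5p gives p* = 115, q* = 387.
With the rebate, buyers effectively pay pb = ps − 57, where ps is the price sellers receive.
Demand in terms of ps becomes qd = 467.5 − 0.7(ps − 57) = 507.4 - 0.7ps. Setting this equal to supply: 507.4 - 0.7ps = -188 + 5ps, so ps = 122.
Buyers pay pb = 122 − 57 = 65; q' = -188 + 5·122 = 422.
Government outlay = subsidy × quantity = 57 × 422 = 24054.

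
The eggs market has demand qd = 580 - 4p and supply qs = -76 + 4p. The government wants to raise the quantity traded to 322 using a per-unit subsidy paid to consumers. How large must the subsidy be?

Required subsidy s = 35 per unit

At q = 322, invert demand for the buyer price: pb = (580 − 322)/4 = 64.5; invert supply for the seller price: ps = (322 − (-76))/4 = 99.5.
The subsidy must fill the gap: s = ps − pb = 99.5 − 64.5 = 35.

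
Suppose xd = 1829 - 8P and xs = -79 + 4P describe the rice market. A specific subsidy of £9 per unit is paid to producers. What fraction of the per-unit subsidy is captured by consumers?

Consumer share = 1/3

Pre-subsidy: 1829 - 8P = -79 + 4P gives P* = 159, x* = 557.
With the subsidy, sellers receive Ps = Pb + 9 for each unit, where Pb is the price buyers pay.
Supply in terms of Pb becomes xs = -79 + 4(Pb + 9) = -43 + 4Pb. Setting this equal to demand: 1829 - 8Pb = -43 + 4Pb, so Pb = 156.
Sellers receive Ps = 156 + 9 = 165; x' = 1829 − 8·156 = 581.
Buyers' price falls by P* − Pb = 159 − 156 = 3; sellers' price rises by Ps − P* = 165 − 159 = 6.
So consumers capture 3/9 = 1/3 of each unit of subsidy.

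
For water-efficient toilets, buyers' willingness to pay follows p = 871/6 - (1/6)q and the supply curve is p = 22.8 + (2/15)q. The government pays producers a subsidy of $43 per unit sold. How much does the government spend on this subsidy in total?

Pre-subsidy: 871/6 - (1/6)q = 22.8 + (2/15)q gives q* = 3671/9 and p* = 2084/27.
With the subsidy, sellers receive ps = pb + 43 for each unit, where pb is the price buyers pay.
On the curves, pb = 871/6 - (1/6)q and ps = 22.8 + (2/15)q; the wedge ps − pb = 43 gives 22.8 + (2/15)q − (871/6 - (1/6)q) = 43, so q' = 4961/9.
Then pb = 871/6 − (1/6)·(4961/9) = 1439/27 and ps = 22.8 + (2/15)·(4961/9) = 2600/27.
Government outlay = subsidy × quantity = 43 × 4961/9 = 213323/9.

Government cost = 213323/9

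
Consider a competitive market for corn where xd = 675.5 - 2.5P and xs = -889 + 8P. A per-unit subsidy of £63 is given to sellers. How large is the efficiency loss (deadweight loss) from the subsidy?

Pre-subsidy: 675.5 - 2.5P = -889 + 8P gives P* = 149, x* = 303.
With the subsidy, sellers receive Ps = Pb + 63 for each unit, where Pb is the price buyers pay.
Supply in terms of Pb becomes xs = -889 + 8(Pb + 63) = -385 + 8Pb. Setting this equal to demand: 675.5 - 2.5Pb = -385 + 8Pb, so Pb = 101.
Sellers receive Ps = 101 + 63 = 164; x' = 675.5 − 2.5·101 = 423.
The subsidy expands output by 423 − 303 = 120 past the efficient level; on those units the gap between marginal cost and willingness to pay runs from 0 up to 63.
DWL = ½ × 63 × 120 = 3780.

Deadweight loss = £3780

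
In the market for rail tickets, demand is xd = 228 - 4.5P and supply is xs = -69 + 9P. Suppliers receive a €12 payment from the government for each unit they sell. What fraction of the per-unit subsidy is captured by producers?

Pre-subsidy: 228 - 4.5P = -69 + 9P gives P* = 22, x* = 129.
With the subsidy, sellers receive Ps = Pb + 12 for each unit, where Pb is the price buyers pay.
Supply in terms of Pb becomes xs = -69 + 9(Pb + 12) = 39 + 9Pb. Setting this equal to demand: 228 - 4.5Pb = 39 + 9Pb, so Pb = 14.
Sellers receive Ps = 14 + 12 = 26; x' = 228 − 4.5·14 = 165.
Buyers' price falls by P* − Pb = 22 − 14 = 8; sellers' price rises by Ps − P* = 26 − 22 = 4.
So producers capture 4/12 = 1/3 of each unit of subsidy.

Producer share = 1/3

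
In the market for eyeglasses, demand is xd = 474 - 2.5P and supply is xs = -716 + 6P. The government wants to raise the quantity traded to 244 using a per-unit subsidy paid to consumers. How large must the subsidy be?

Required subsidy s = 68 per unit

At x = 244, invert demand for the buyer price: Pb = (474 − 244)/2.5 = 92; invert supply for the seller price: Ps = (244 − (-716))/6 = 160.
The subsidy must fill the gap: s = Ps − Pb = 160 − 92 = 68.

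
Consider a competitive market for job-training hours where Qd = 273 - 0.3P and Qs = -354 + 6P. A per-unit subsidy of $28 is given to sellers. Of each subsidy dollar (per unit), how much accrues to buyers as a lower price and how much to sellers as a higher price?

Buyers gain 80/3 per unit; sellers gain 4/3 per unit

Pre-subsidy: 273 - 0.3P = -354 + 6P gives P* = 2090/21, Q* = 1702/7.
With the subsidy, sellers receive Ps = Pb + 28 for each unit, where Pb is the price buyers pay.
Supply in terms of Pb becomes Qs = -354 + 6(Pb + 28) = -186 + 6Pb. Setting this equal to demand: 273 - 0.3Pb = -186 + 6Pb, so Pb = 510/7.
Sellers receive Ps = 510/7 + 28 = 706/7; Q' = 273 − 0.3·(510/7) = 1758/7.
Buyers' price falls by P* − Pb = 2090/21 − 510/7 = 80/3; sellers' price rises by Ps − P* = 706/7 − 2090/21 = 4/3.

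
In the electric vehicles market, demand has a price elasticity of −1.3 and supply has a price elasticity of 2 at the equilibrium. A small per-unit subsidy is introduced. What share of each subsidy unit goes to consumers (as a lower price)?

For a small subsidy around the equilibrium, the benefit split depends on the relative slopes, which at a point are proportional to the elasticities.
Buyer share = εs/(εs + |εd|) = 2/(2 + 1.3) = 20/33; seller share = |εd|/(εs + |εd|) = 13/33.

Consumer share = 20/33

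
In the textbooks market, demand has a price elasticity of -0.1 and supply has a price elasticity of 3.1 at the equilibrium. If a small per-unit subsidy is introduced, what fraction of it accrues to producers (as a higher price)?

For a small subsidy around the equilibrium, the benefit split depends on the relative slopes, which at a point are proportional to the elasticities.
Buyer share = εs/(εs + |εd|) = 3.1/(3.1 + 0.1) = 0.96875; seller share = |εd|/(εs + |εd|) = 0.03125.
So producers capture 0.03125 of the subsidy.

Producer share = 0.03125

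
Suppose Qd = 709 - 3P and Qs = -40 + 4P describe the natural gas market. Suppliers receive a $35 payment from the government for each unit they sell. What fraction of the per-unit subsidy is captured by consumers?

Consumer share = 4/7

Pre-subsidy: 709 - 3P = -40 + 4P gives P* = 107, Q* = 388.
With the subsidy, sellers receive Ps = Pb + 35 for each unit, where Pb is the price buyers pay.
Supply in terms of Pb becomes Qs = -40 + 4(Pb + 35) = 100 + 4Pb. Setting this equal to demand: 709 - 3Pb = 100 + 4Pb, so Pb = 87.
Sellers receive Ps = 87 + 35 = 122; Q' = 709 − 3·87 = 448.
Buyers' price falls by P* − Pb = 107 − 87 = 20; sellers' price rises by Ps − P* = 122 − 107 = 15.
So consumers capture 20/35 = 4/7 of each unit of subsidy.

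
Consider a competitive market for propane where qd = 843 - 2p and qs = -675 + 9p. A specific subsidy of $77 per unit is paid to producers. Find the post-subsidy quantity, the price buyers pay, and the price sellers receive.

Pre-subsidy: 843 - 2p = -675 + 9p gives p* = 138, q* = 567.
With the subsidy, sellers receive ps = pb + 77 for each unit, where pb is the price buyers pay.
Supply in terms of pb becomes qs = -675 + 9(pb + 77) = 18 + 9pb. Setting this equal to demand: 843 - 2pb = 18 + 9pb, so pb = 75.
Sellers receive ps = 75 + 77 = 152; q' = 843 − 2·75 = 693.

q' = 693; buyers pay $75; sellers receive $152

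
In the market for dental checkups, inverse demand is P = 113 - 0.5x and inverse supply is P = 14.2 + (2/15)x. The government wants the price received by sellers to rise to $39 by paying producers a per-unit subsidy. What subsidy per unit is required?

At a seller price of 39, quantity supplied is -106.5 + 7.5·39 = 186.
Buyers absorb 186 only when they pay Pb = 113 − 0.5·186 = 20.
s = Ps − Pb = 39 − 20 = 19.

Required subsidy s = $19 per unit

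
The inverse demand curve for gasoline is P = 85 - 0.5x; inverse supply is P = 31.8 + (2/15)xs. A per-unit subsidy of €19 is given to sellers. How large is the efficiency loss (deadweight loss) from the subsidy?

Pre-subsidy: 85 - 0.5x = 31.8 + (2/15)x gives x* = 84 and P* = 43.
With the subsidy, sellers receive Ps = Pb + 19 for each unit, where Pb is the price buyers pay.
On the curves, Pb = 85 - 0.5x and Ps = 31.8 + (2/15)x; the wedge Ps − Pb = 19 gives 31.8 + (2/15)x − (85 - 0.5x) = 19, so x' = 114.
Then Pb = 85 − 0.5·114 = 28 and Ps = 31.8 + (2/15)·114 = 47.
The subsidy expands output by 114 − 84 = 30 past the efficient level; on those units the gap between marginal cost and willingness to pay runs from 0 up to 19.
DWL = ½ × 19 × 30 = 285.

Deadweight loss = €285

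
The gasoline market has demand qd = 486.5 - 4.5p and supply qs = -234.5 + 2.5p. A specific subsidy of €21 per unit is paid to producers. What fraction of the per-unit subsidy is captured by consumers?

Pre-subsidy: 486.5 - 4.5p = -234.5 + 2.5p gives p* = 103, q* = 23.
With the subsidy, sellers receive ps = pb + 21 for each unit, where pb is the price buyers pay.
Supply in terms of pb becomes qs = -234.5 + 2.5(pb + 21) = -182 + 2.5pb. Setting this equal to demand: 486.5 - 4.5pb = -182 + 2.5pb, so pb = 95.5.
Sellers receive ps = 95.5 + 21 = 116.5; q' = 486.5 − 4.5·95.5 = 56.75.
Buyers' price falls by p* − pb = 103 − 95.5 = 7.5; sellers' price rises by ps − p* = 116.5 − 103 = 13.5.
So consumers capture 7.5/21 = 5/14 of each unit of subsidy.

Consumer share = 5/14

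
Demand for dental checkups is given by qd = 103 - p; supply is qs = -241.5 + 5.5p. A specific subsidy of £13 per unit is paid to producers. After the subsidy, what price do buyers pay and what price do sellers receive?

Pre-subsidy: 103 - p = -241.5 + 5.5p gives p* = 53, q* = 50.
With the subsidy, sellers receive ps = pb + 13 for each unit, where pb is the price buyers pay.
Supply in terms of pb becomes qs = -241.5 + 5.5(pb + 13) = -170 + 5.5pb. Setting this equal to demand: 103 - pb = -170 + 5.5pb, so pb = 42.
Sellers receive ps = 42 + 13 = 55; q' = 103 − 1·42 = 61.

Buyers pay £42; sellers receive £55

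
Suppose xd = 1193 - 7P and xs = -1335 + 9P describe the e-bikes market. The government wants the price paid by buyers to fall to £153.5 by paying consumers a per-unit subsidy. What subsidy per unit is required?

Required subsidy s = £8 per unit

At a buyer price of 153.5, quantity demanded is 1193 − 7·153.5 = 118.5.
Sellers supply 118.5 only when they receive Ps with -1335 + 9·Ps = 118.5, i.e. Ps = 161.5.
s = Ps − Pb = 161.5 − 153.5 = 8.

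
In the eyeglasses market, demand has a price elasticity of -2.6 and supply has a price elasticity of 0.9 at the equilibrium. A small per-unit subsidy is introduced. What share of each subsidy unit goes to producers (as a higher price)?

Producer share = 26/35

For a small subsidy around the equilibrium, the benefit split depends on the relative slopes, which at a point are proportional to the elasticities.
Buyer share = εs/(εs + |εd|) = 0.9/(0.9 + 2.6) = 9/35; seller share = |εd|/(εs + |εd|) = 26/35.
So producers capture 26/35 of the subsidy.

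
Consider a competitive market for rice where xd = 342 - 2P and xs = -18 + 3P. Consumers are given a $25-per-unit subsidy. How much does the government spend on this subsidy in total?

Pre-subsidy: 342 - 2P = -18 + 3P gives P* = 72, x* = 198.
With the rebate, buyers effectively pay Pb = Ps − 25, where Ps is the price sellers receive.
Demand in terms of Ps becomes xd = 342 − 2(Ps − 25) = 392 - 2Ps. Setting this equal to supply: 392 - 2Ps = -18 + 3Ps, so Ps = 82.
Buyers pay Pb = 82 − 25 = 57; x' = -18 + 3·82 = 228.
Government outlay = subsidy × quantity = 25 × 228 = 5700.

Government cost = $5700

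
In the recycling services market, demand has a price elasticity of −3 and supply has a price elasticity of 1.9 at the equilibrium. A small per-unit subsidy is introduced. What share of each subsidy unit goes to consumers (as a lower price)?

Consumer share = 19/49

For a small subsidy around the equilibrium, the benefit split depends on the relative slopes, which at a point are proportional to the elasticities.
Buyer share = εs/(εs + |εd|) = 1.9/(1.9 + 3) = 19/49; seller share = |εd|/(εs + |εd|) = 30/49.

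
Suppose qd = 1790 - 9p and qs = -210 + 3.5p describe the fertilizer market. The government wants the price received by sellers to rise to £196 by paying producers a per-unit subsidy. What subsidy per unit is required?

Required subsidy s = £50 per unit

At a seller price of 196, quantity supplied is -210 + 3.5·196 = 476.
Buyers absorb 476 only when they pay pb with 1790 − 9·pb = 476, i.e. pb = 146.
s = ps − pb = 196 − 146 = 50.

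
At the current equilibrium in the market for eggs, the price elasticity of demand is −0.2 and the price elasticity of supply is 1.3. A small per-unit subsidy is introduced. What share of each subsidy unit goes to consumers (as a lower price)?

For a small subsidy around the equilibrium, the benefit split depends on the relative slopes, which at a point are proportional to the elasticities.
Buyer share = εs/(εs + |εd|) = 1.3/(1.3 + 0.2) = 13/15; seller share = |εd|/(εs + |εd|) = 2/15.

Consumer share = 13/15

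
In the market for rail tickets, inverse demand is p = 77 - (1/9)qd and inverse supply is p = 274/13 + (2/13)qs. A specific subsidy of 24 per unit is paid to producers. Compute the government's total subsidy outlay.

Pre-subsidy: 77 - (1/9)q = 274/13 + (2/13)q gives q* = 6543/31 and p* = 1660/31.
With the subsidy, sellers receive ps = pb + 24 for each unit, where pb is the price buyers pay.
On the curves, pb = 77 - (1/9)q and ps = 274/13 + (2/13)q; the wedge ps − pb = 24 gives 274/13 + (2/13)q − (77 - (1/9)q) = 24, so q' = 9351/31.
Then pb = 77 − (1/9)·(9351/31) = 1348/31 and ps = 274/13 + (2/13)·(9351/31) = 2092/31.
Government outlay = subsidy × quantity = 24 × 9351/31 = 224424/31.

Government cost = 224424/31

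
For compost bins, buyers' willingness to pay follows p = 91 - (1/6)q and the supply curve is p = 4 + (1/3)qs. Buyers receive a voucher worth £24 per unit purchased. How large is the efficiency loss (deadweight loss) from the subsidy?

Deadweight loss = £576

Pre-subsidy: 91 - (1/6)q = 4 + (1/3)q gives q* = 174 and p* = 62.
With the rebate, buyers effectively pay pb = ps − 24, where ps is the price sellers receive.
On the curves, pb = 91 - (1/6)q and ps = 4 + (1/3)q; the wedge ps − pb = 24 gives 4 + (1/3)q − (91 - (1/6)q) = 24, so q' = 222.
Then pb = 91 − (1/6)·222 = 54 and ps = 4 + (1/3)·222 = 78.
The subsidy expands output by 222 − 174 = 48 past the efficient level; on those units the gap between marginal cost and willingness to pay runs from 0 up to 24.
DWL = ½ × 24 × 48 = 576.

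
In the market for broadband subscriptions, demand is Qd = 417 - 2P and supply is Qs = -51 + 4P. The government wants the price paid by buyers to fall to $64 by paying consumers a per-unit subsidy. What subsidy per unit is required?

At a buyer price of 64, quantity demanded is 417 − 2·64 = 289.
Sellers supply 289 only when they receive Ps with -51 + 4·Ps = 289, i.e. Ps = 85.
s = Ps − Pb = 85 − 64 = 21.

Required subsidy s = $21 per unit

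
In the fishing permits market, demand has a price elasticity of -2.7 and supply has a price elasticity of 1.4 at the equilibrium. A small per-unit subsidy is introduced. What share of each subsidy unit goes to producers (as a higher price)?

Producer share = 27/41

For a small subsidy around the equilibrium, the benefit split depends on the relative slopes, which at a point are proportional to the elasticities.
Buyer share = εs/(εs + |εd|) = 1.4/(1.4 + 2.7) = 14/41; seller share = |εd|/(εs + |εd|) = 27/41.
So producers capture 27/41 of the subsidy.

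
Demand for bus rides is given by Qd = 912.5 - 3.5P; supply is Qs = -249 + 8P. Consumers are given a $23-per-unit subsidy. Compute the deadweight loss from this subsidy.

Pre-subsidy: 912.5 - 3.5P = -249 + 8P gives P* = 101, Q* = 559.
With the rebate, buyers effectively pay Pb = Ps − 23, where Ps is the price sellers receive.
Demand in terms of Ps becomes Qd = 912.5 − 3.5(Ps − 23) = 993 - 3.5Ps. Setting this equal to supply: 993 - 3.5Ps = -249 + 8Ps, so Ps = 108.
Buyers pay Pb = 108 − 23 = 85; Q' = -249 + 8·108 = 615.
The subsidy expands output by 615 − 559 = 56 past the efficient level; on those units the gap between marginal cost and willingness to pay runs from 0 up to 23.
DWL = ½ × 23 × 56 = 644.

Deadweight loss = $644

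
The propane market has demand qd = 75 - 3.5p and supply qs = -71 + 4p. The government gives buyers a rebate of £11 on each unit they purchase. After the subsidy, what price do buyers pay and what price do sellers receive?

Pre-subsidy: 75 - 3.5p = -71 + 4p gives p* = 292/15, q* = 103/15.
With the rebate, buyers effectively pay pb = ps − 11, where ps is the price sellers receive.
Demand in terms of ps becomes qd = 75 − 3.5(ps − 11) = 113.5 - 3.5ps. Setting this equal to supply: 113.5 - 3.5ps = -71 + 4ps, so ps = 24.6.
Buyers pay pb = 24.6 − 11 = 13.6; q' = -71 + 4·24.6 = 27.4.

Buyers pay £13.6; sellers receive £24.6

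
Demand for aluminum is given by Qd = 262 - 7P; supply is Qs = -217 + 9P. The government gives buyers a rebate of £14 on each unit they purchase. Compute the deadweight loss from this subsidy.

Pre-subsidy: 262 - 7P = -217 + 9P gives P* = 29.9375, Q* = 52.4375.
With the rebate, buyers effectively pay Pb = Ps − 14, where Ps is the price sellers receive.
Demand in terms of Ps becomes Qd = 262 − 7(Ps − 14) = 360 - 7Ps. Setting this equal to supply: 360 - 7Ps = -217 + 9Ps, so Ps = 36.0625.
Buyers pay Pb = 36.0625 − 14 = 22.0625; Q' = -217 + 9·36.0625 = 107.5625.
The subsidy expands output by 107.5625 − 52.4375 = 55.125 past the efficient level; on those units the gap between marginal cost and willingness to pay runs from 0 up to 14.
DWL = ½ × 14 × 55.125 = 385.875.

Deadweight loss = £385.875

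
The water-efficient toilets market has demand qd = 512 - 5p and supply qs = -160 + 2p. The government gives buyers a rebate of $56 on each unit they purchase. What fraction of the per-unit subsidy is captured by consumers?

Consumer share = 2/7

Pre-subsidy: 512 - 5p = -160 + 2p gives p* = 96, q* = 32.
With the rebate, buyers effectively pay pb = ps − 56, where ps is the price sellers receive.
Demand in terms of ps becomes qd = 512 − 5(ps − 56) = 792 - 5ps. Setting this equal to supply: 792 - 5ps = -160 + 2ps, so ps = 136.
Buyers pay pb = 136 − 56 = 80; q' = -160 + 2·136 = 112.
Buyers' price falls by p* − pb = 96 − 80 = 16; sellers' price rises by ps − p* = 136 − 96 = 40.
So consumers capture 16/56 = 2/7 of each unit of subsidy.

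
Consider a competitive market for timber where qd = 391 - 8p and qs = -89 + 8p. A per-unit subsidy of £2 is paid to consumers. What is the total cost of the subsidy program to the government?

Government cost = £318

Pre-subsidy: 391 - 8p = -89 + 8p gives p* = 30, q* = 151.
With the rebate, buyers effectively pay pb = ps − 2, where ps is the price sellers receive.
Demand in terms of ps becomes qd = 391 − 8(ps − 2) = 407 - 8ps. Setting this equal to supply: 407 - 8ps = -89 + 8ps, so ps = 31.
Buyers pay pb = 31 − 2 = 29; q' = -89 + 8·31 = 159.
Government outlay = subsidy × quantity = 2 × 159 = 318.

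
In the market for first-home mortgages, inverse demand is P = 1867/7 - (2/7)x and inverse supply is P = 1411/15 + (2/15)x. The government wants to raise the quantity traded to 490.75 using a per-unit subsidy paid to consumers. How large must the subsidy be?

Required subsidy s = 33 per unit

At x = 490.75, from the demand curve buyers pay Pb = 1867/7 − (2/7)·490.75 = 126.5; from the supply curve sellers need Ps = 1411/15 + (2/15)·490.75 = 159.5.
The subsidy must fill the gap: s = Ps − Pb = 159.5 − 126.5 = 33.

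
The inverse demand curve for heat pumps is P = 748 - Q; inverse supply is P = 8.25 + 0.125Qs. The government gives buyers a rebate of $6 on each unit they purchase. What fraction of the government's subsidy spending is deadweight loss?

DWL / government spending = 12/2983

Pre-subsidy: 748 - Q = 8.25 + 0.125Q gives Q* = 5918/9 and P* = 814/9.
With the rebate, buyers effectively pay Pb = Ps − 6, where Ps is the price sellers receive.
On the curves, Pb = 748 - Q and Ps = 8.25 + 0.125Q; the wedge Ps − Pb = 6 gives 8.25 + 0.125Q − (748 - Q) = 6, so Q' = 5966/9.
Then Pb = 748 − 1·(5966/9) = 766/9 and Ps = 8.25 + 0.125·(5966/9) = 820/9.
ΔCS = ½(5918/9 + 5966/9)(814/9 − 766/9) = 95072/27; ΔPS = ½(5918/9 + 5966/9)(820/9 − 814/9) = 11884/27.
Government spending = 6 × 5966/9 = 11932/3.
DWL = ½ × 6 × (5966/9 − 5918/9) = 16; fraction = 16 / (11932/3) = 12/2983.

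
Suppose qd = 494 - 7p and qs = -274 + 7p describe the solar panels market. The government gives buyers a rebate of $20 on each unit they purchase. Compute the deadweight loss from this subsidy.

Pre-subsidy: 494 - 7p = -274 + 7p gives p* = 384/7, q* = 110.
With the rebate, buyers effectively pay pb = ps − 20, where ps is the price sellers receive.
Demand in terms of ps becomes qd = 494 − 7(ps − 20) = 634 - 7ps. Setting this equal to supply: 634 - 7ps = -274 + 7ps, so ps = 454/7.
Buyers pay pb = 454/7 − 20 = 314/7; q' = -274 + 7·(454/7) = 180.
The subsidy expands output by 180 − 110 = 70 past the efficient level; on those units the gap between marginal cost and willingness to pay runs from 0 up to 20.
DWL = ½ × 20 × 70 = 700.

Deadweight loss = $700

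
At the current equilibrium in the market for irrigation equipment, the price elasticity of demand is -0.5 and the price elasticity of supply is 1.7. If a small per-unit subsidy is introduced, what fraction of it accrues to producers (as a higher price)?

Producer share = 5/22

For a small subsidy around the equilibrium, the benefit split depends on the relative slopes, which at a point are proportional to the elasticities.
Buyer share = εs/(εs + |εd|) = 1.7/(1.7 + 0.5) = 17/22; seller share = |εd|/(εs + |εd|) = 5/22.
So producers capture 5/22 of the subsidy.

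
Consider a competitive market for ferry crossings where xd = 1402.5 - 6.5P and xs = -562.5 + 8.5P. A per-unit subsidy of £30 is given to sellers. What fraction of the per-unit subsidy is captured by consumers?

Consumer share = 17/30

Pre-subsidy: 1402.5 - 6.5P = -562.5 + 8.5P gives P* = 131, x* = 551.
With the subsidy, sellers receive Ps = Pb + 30 for each unit, where Pb is the price buyers pay.
Supply in terms of Pb becomes xs = -562.5 + 8.5(Pb + 30) = -307.5 + 8.5Pb. Setting this equal to demand: 1402.5 - 6.5Pb = -307.5 + 8.5Pb, so Pb = 114.
Sellers receive Ps = 114 + 30 = 144; x' = 1402.5 − 6.5·114 = 661.5.
Buyers' price falls by P* − Pb = 131 − 114 = 17; sellers' price rises by Ps − P* = 144 − 131 = 13.
So consumers capture 17/30 = 17/30 of each unit of subsidy.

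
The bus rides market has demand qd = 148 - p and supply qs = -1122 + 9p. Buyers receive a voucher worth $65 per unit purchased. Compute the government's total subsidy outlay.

Government cost = $5167.5

Pre-subsidy: 148 - p = -1122 + 9p gives p* = 127, q* = 21.
With the rebate, buyers effectively pay pb = ps − 65, where ps is the price sellers receive.
Demand in terms of ps becomes qd = 148 − 1(ps − 65) = 213 - ps. Setting this equal to supply: 213 - ps = -1122 + 9ps, so ps = 133.5.
Buyers pay pb = 133.5 − 65 = 68.5; q' = -1122 + 9·133.5 = 79.5.
Government outlay = subsidy × quantity = 65 × 79.5 = 5167.5.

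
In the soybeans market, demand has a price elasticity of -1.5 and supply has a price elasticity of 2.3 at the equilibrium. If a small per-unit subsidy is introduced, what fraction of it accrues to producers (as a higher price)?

For a small subsidy around the equilibrium, the benefit split depends on the relative slopes, which at a point are proportional to the elasticities.
Buyer share = εs/(εs + |εd|) = 2.3/(2.3 + 1.5) = 23/38; seller share = |εd|/(εs + |εd|) = 15/38.
So producers capture 15/38 of the subsidy.

Producer share = 15/38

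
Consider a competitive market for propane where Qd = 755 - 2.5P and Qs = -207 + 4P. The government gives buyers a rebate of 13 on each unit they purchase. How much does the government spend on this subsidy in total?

Government cost = 5265

Pre-subsidy: 755 - 2.5P = -207 + 4P gives P* = 148, Q* = 385.
With the rebate, buyers effectively pay Pb = Ps − 13, where Ps is the price sellers receive.
Demand in terms of Ps becomes Qd = 755 − 2.5(Ps − 13) = 787.5 - 2.5Ps. Setting this equal to supply: 787.5 - 2.5Ps = -207 + 4Ps, so Ps = 153.
Buyers pay Pb = 153 − 13 = 140; Q' = -207 + 4·153 = 405.
Government outlay = subsidy × quantity = 13 × 405 = 5265.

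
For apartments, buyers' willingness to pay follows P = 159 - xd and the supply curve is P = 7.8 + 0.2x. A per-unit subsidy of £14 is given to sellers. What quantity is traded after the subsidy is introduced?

Pre-subsidy: 159 - x = 7.8 + 0.2x gives x* = 126 and P* = 33.
With the subsidy, sellers receive Ps = Pb + 14 for each unit, where Pb is the price buyers pay.
On the curves, Pb = 159 - x and Ps = 7.8 + 0.2x; the wedge Ps − Pb = 14 gives 7.8 + 0.2x − (159 - x) = 14, so x' = 413/3.
Then Pb = 159 − 1·(413/3) = 64/3 and Ps = 7.8 + 0.2·(413/3) = 106/3.

x' = 413/3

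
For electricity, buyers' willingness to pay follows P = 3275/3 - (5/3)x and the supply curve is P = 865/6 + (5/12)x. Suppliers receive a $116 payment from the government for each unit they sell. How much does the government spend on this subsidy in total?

Pre-subsidy: 3275/3 - (5/3)x = 865/6 + (5/12)x gives x* = 454.8 and P* = 1001/3.
With the subsidy, sellers receive Ps = Pb + 116 for each unit, where Pb is the price buyers pay.
On the curves, Pb = 3275/3 - (5/3)x and Ps = 865/6 + (5/12)x; the wedge Ps − Pb = 116 gives 865/6 + (5/12)x − (3275/3 - (5/3)x) = 116, so x' = 510.48.
Then Pb = 3275/3 − (5/3)·510.48 = 3613/15 and Ps = 865/6 + (5/12)·510.48 = 5353/15.
Government outlay = subsidy × quantity = 116 × 510.48 = 59215.68.

Government cost = $59215.68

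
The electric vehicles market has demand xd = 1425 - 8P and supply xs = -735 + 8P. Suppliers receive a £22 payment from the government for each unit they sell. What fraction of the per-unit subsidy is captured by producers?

Pre-subsidy: 1425 - 8P = -735 + 8P gives P* = 135, x* = 345.
With the subsidy, sellers receive Ps = Pb + 22 for each unit, where Pb is the price buyers pay.
Supply in terms of Pb becomes xs = -735 + 8(Pb + 22) = -559 + 8Pb. Setting this equal to demand: 1425 - 8Pb = -559 + 8Pb, so Pb = 124.
Sellers receive Ps = 124 + 22 = 146; x' = 1425 − 8·124 = 433.
Buyers' price falls by P* − Pb = 135 − 124 = 11; sellers' price rises by Ps − P* = 146 − 135 = 11.
So producers capture 11/22 = 0.5 of each unit of subsidy.

Producer share = 0.5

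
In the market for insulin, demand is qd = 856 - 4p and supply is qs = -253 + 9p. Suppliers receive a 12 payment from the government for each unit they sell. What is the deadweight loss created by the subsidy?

Pre-subsidy: 856 - 4p = -253 + 9p gives p* = 1109/13, q* = 6692/13.
With the subsidy, sellers receive ps = pb + 12 for each unit, where pb is the price buyers pay.
Supply in terms of pb becomes qs = -253 + 9(pb + 12) = -145 + 9pb. Setting this equal to demand: 856 - 4pb = -145 + 9pb, so pb = 77.
Sellers receive ps = 77 + 12 = 89; q' = 856 − 4·77 = 548.
The subsidy expands output by 548 − 6692/13 = 432/13 past the efficient level; on those units the gap between marginal cost and willingness to pay runs from 0 up to 12.
DWL = ½ × 12 × 432/13 = 2592/13.

Deadweight loss = 2592/13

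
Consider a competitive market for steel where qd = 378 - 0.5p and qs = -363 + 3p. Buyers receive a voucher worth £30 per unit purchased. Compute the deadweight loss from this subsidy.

Pre-subsidy: 378 - 0.5p = -363 + 3p gives p* = 1482/7, q* = 1905/7.
With the rebate, buyers effectively pay pb = ps − 30, where ps is the price sellers receive.
Demand in terms of ps becomes qd = 378 − 0.5(ps − 30) = 393 - 0.5ps. Setting this equal to supply: 393 - 0.5ps = -363 + 3ps, so ps = 216.
Buyers pay pb = 216 − 30 = 186; q' = -363 + 3·216 = 285.
The subsidy expands output by 285 − 1905/7 = 90/7 past the efficient level; on those units the gap between marginal cost and willingness to pay runs from 0 up to 30.
DWL = ½ × 30 × 90/7 = 1350/7.

Deadweight loss = 1350/7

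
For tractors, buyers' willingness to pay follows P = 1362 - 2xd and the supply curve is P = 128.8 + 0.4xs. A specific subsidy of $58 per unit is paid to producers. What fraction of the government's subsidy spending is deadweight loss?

Pre-subsidy: 1362 - 2x = 128.8 + 0.4x gives x* = 3083/6 and P* = 1003/3.
With the subsidy, sellers receive Ps = Pb + 58 for each unit, where Pb is the price buyers pay.
On the curves, Pb = 1362 - 2x and Ps = 128.8 + 0.4x; the wedge Ps − Pb = 58 gives 128.8 + 0.4x − (1362 - 2x) = 58, so x' = 538.
Then Pb = 1362 − 2·538 = 286 and Ps = 128.8 + 0.4·538 = 344.
ΔCS = ½(3083/6 + 538)(1003/3 − 286) = 915095/36; ΔPS = ½(3083/6 + 538)(344 − 1003/3) = 183019/36.
Government spending = 58 × 538 = 31204.
DWL = ½ × 58 × (538 − 3083/6) = 4205/6; fraction = (4205/6) / 31204 = 145/6456.

DWL / government spending = 145/6456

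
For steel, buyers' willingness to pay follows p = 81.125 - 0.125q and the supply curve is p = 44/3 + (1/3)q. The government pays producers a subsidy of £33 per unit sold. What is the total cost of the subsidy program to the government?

Government cost = £7161

Pre-subsidy: 81.125 - 0.125q = 44/3 + (1/3)q gives q* = 145 and p* = 63.
With the subsidy, sellers receive ps = pb + 33 for each unit, where pb is the price buyers pay.
On the curves, pb = 81.125 - 0.125q and ps = 44/3 + (1/3)q; the wedge ps − pb = 33 gives 44/3 + (1/3)q − (81.125 - 0.125q) = 33, so q' = 217.
Then pb = 81.125 − 0.125·217 = 54 and ps = 44/3 + (1/3)·217 = 87.
Government outlay = subsidy × quantity = 33 × 217 = 7161.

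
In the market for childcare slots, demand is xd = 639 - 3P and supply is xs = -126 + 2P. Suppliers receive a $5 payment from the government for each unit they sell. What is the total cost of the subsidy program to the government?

Pre-subsidy: 639 - 3P = -126 + 2P gives P* = 153, x* = 180.
With the subsidy, sellers receive Ps = Pb + 5 for each unit, where Pb is the price buyers pay.
Supply in terms of Pb becomes xs = -126 + 2(Pb + 5) = -116 + 2Pb. Setting this equal to demand: 639 - 3Pb = -116 + 2Pb, so Pb = 151.
Sellers receive Ps = 151 + 5 = 156; x' = 639 − 3·151 = 186.
Government outlay = subsidy × quantity = 5 × 186 = 930.

Government cost = $930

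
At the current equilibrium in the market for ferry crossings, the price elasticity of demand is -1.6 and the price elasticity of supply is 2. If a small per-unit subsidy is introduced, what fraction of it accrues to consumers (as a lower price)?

For a small subsidy around the equilibrium, the benefit split depends on the relative slopes, which at a point are proportional to the elasticities.
Buyer share = εs/(εs + |εd|) = 2/(2 + 1.6) = 5/9; seller share = |εd|/(εs + |εd|) = 4/9.

Consumer share = 5/9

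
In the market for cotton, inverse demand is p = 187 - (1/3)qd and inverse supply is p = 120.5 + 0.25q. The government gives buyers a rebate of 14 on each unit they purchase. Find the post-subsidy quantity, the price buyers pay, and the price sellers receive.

Pre-subsidy: 187 - (1/3)q = 120.5 + 0.25q gives q* = 114 and p* = 149.
With the rebate, buyers effectively pay pb = ps − 14, where ps is the price sellers receive.
On the curves, pb = 187 - (1/3)q and ps = 120.5 + 0.25q; the wedge ps − pb = 14 gives 120.5 + 0.25q − (187 - (1/3)q) = 14, so q' = 138.
Then pb = 187 − (1/3)·138 = 141 and ps = 120.5 + 0.25·138 = 155.

q' = 138; buyers pay 141; sellers receive 155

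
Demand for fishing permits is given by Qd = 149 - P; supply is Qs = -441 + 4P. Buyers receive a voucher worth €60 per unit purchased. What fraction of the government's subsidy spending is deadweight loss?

Pre-subsidy: 149 - P = -441 + 4P gives P* = 118, Q* = 31.
With the rebate, buyers effectively pay Pb = Ps − 60, where Ps is the price sellers receive.
Demand in terms of Ps becomes Qd = 149 − 1(Ps − 60) = 209 - Ps. Setting this equal to supply: 209 - Ps = -441 + 4Ps, so Ps = 130.
Buyers pay Pb = 130 − 60 = 70; Q' = -441 + 4·130 = 79.
ΔCS = ½(31 + 79)(118 − 70) = 2640; ΔPS = ½(31 + 79)(130 − 118) = 660.
Government spending = 60 × 79 = 4740.
DWL = ½ × 60 × (79 − 31) = 1440; fraction = 1440 / 4740 = 24/79.

DWL / government spending = 24/79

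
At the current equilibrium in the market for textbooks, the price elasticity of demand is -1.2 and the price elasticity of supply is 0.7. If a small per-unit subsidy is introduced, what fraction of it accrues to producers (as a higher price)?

Producer share = 12/19

For a small subsidy around the equilibrium, the benefit split depends on the relative slopes, which at a point are proportional to the elasticities.
Buyer share = εs/(εs + |εd|) = 0.7/(0.7 + 1.2) = 7/19; seller share = |εd|/(εs + |εd|) = 12/19.
So producers capture 12/19 of the subsidy.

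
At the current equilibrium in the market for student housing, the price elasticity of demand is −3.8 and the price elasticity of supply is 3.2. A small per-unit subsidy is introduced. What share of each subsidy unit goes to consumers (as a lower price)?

Consumer share = 16/35

For a small subsidy around the equilibrium, the benefit split depends on the relative slopes, which at a point are proportional to the elasticities.
Buyer share = εs/(εs + |εd|) = 3.2/(3.2 + 3.8) = 16/35; seller share = |εd|/(εs + |εd|) = 19/35.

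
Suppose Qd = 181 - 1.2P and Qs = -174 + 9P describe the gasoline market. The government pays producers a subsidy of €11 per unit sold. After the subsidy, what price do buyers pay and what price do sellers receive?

Pre-subsidy: 181 - 1.2P = -174 + 9P gives P* = 1775/51, Q* = 2367/17.
With the subsidy, sellers receive Ps = Pb + 11 for each unit, where Pb is the price buyers pay.
Supply in terms of Pb becomes Qs = -174 + 9(Pb + 11) = -75 + 9Pb. Setting this equal to demand: 181 - 1.2Pb = -75 + 9Pb, so Pb = 1280/51.
Sellers receive Ps = 1280/51 + 11 = 1841/51; Q' = 181 − 1.2·(1280/51) = 2565/17.

Buyers pay 1280/51; sellers receive 1841/51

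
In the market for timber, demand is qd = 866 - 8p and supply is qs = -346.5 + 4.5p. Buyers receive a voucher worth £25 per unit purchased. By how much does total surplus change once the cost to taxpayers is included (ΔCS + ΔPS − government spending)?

Pre-subsidy: 866 - 8p = -346.5 + 4.5p gives p* = 97, q* = 90.
With the rebate, buyers effectively pay pb = ps − 25, where ps is the price sellers receive.
Demand in terms of ps becomes qd = 866 − 8(ps − 25) = 1066 - 8ps. Setting this equal to supply: 1066 - 8ps = -346.5 + 4.5ps, so ps = 113.
Buyers pay pb = 113 − 25 = 88; q' = -346.5 + 4.5·113 = 162.
ΔCS = ½(90 + 162)(97 − 88) = 1134; ΔPS = ½(90 + 162)(113 − 97) = 2016.
Government spending = 25 × 162 = 4050.
Net change = 1134 + 2016 − 4050 = -900. The loss equals the DWL triangle ½·25·72.

Net change in total surplus = -£900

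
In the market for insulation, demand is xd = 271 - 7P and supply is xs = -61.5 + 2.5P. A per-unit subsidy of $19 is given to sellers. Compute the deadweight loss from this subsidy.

Deadweight loss = $332.5

Pre-subsidy: 271 - 7P = -61.5 + 2.5P gives P* = 35, x* = 26.
With the subsidy, sellers receive Ps = Pb + 19 for each unit, where Pb is the price buyers pay.
Supply in terms of Pb becomes xs = -61.5 + 2.5(Pb + 19) = -14 + 2.5Pb. Setting this equal to demand: 271 - 7Pb = -14 + 2.5Pb, so Pb = 30.
Sellers receive Ps = 30 + 19 = 49; x' = 271 − 7·30 = 61.
The subsidy expands output by 61 − 26 = 35 past the efficient level; on those units the gap between marginal cost and willingness to pay runs from 0 up to 19.
DWL = ½ × 19 × 35 = 332.5.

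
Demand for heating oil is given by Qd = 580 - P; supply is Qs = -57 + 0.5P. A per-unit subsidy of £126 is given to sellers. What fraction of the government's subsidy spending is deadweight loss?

Pre-subsidy: 580 - P = -57 + 0.5P gives P* = 1274/3, Q* = 466/3.
With the subsidy, sellers receive Ps = Pb + 126 for each unit, where Pb is the price buyers pay.
Supply in terms of Pb becomes Qs = -57 + 0.5(Pb + 126) = 6 + 0.5Pb. Setting this equal to demand: 580 - Pb = 6 + 0.5Pb, so Pb = 1148/3.
Sellers receive Ps = 1148/3 + 126 = 1526/3; Q' = 580 − 1·(1148/3) = 592/3.
ΔCS = ½(466/3 + 592/3)(1274/3 − 1148/3) = 7406; ΔPS = ½(466/3 + 592/3)(1526/3 − 1274/3) = 14812.
Government spending = 126 × 592/3 = 24864.
DWL = ½ × 126 × (592/3 − 466/3) = 2646; fraction = 2646 / 24864 = 63/592.

DWL / government spending = 63/592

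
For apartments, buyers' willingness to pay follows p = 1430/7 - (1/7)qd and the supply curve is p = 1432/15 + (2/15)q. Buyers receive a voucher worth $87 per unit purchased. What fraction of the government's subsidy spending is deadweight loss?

DWL / government spending = 315/1418

Pre-subsidy: 1430/7 - (1/7)q = 1432/15 + (2/15)q gives q* = 394 and p* = 148.
With the rebate, buyers effectively pay pb = ps − 87, where ps is the price sellers receive.
On the curves, pb = 1430/7 - (1/7)q and ps = 1432/15 + (2/15)q; the wedge ps − pb = 87 gives 1432/15 + (2/15)q − (1430/7 - (1/7)q) = 87, so q' = 709.
Then pb = 1430/7 − (1/7)·709 = 103 and ps = 1432/15 + (2/15)·709 = 190.
ΔCS = ½(394 + 709)(148 − 103) = 24817.5; ΔPS = ½(394 + 709)(190 − 148) = 23163.
Government spending = 87 × 709 = 61683.
DWL = ½ × 87 × (709 − 394) = 13702.5; fraction = 13702.5 / 61683 = 315/1418.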